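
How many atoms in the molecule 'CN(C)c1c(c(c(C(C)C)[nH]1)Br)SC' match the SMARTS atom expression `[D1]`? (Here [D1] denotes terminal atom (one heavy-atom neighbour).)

6

The query [D1] means: atom with exactly one heavy-atom neighbour (degree 1).
Check the 14 heavy atoms by environment: 1× n (aromatic, D2) → no; 4× c (aromatic, D3) → no; 1× Br (D1) → match; 1× C (D3) → no; 5× C (D1) → match; 1× S (D2) → no; 1× N (D3) → no.
Summing the matching environments: 1 + 5 = 6 matching atoms.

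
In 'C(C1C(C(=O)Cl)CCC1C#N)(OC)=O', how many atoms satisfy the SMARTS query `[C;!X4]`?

3

The query [C;!X4] means: aliphatic carbon that does not have four total connections.
Check the 14 heavy atoms by environment: 6× C (X4) → no; 2× C (X3) → match; 2× O (X1) → no; 1× O (X2) → no; 1× Cl (X1) → no; 1× C (X2) → match; 1× N (X1) → no.
Summing the matching environments: 2 + 1 = 3 matching atoms.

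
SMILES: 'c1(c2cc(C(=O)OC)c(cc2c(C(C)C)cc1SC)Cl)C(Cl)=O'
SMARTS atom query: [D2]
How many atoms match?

The query [D2] means: atom with exactly two heavy-atom neighbours.
Check the 23 heavy atoms by environment: 7× c (aromatic, D3) → no; 3× c (aromatic, D2) → match; 1× S (D2) → match; 4× C (D1) → no; 3× C (D3) → no; 2× O (D1) → no; 1× O (D2) → match; 2× Cl (D1) → no.
Summing the matching environments: 3 + 1 + 1 = 5 matching atoms.

5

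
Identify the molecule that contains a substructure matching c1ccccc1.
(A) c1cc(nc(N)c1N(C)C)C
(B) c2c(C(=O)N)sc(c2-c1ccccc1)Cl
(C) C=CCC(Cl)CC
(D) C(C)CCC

B

c1ccccc1 describes six aromatic carbons in a ring (a benzene ring).
(A) has a methyl group (-CH3) but no six-membered all-carbon aromatic ring is present.
(B) contains a phenyl ring, which satisfies every atom and bond constraint.
(C) has a methyl group (-CH3) but no six-membered all-carbon aromatic ring is present.
(D) has a methyl group (-CH3) but no six-membered all-carbon aromatic ring is present.
So the answer is (B).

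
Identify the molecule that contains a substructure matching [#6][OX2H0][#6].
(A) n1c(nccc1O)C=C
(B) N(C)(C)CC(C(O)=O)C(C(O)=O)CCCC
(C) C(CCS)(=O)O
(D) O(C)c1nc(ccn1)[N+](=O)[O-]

D

[#6][OX2H0][#6] describes an aliphatic oxygen bridging two carbons with no H on the oxygen (an ether).
(A) has a hydroxyl group (-OH) but the oxygen has H1, not H0 bridging two carbons.
(B) has a carboxylic acid group (-C(=O)OH) but the -OH oxygen has H1; the =O is OX1, not OX2.
(C) has a carboxylic acid group (-C(=O)OH) but the -OH oxygen has H1; the =O is OX1, not OX2.
(D) contains a methoxy ether (-OCH3), which satisfies every atom and bond constraint.
So the answer is (D).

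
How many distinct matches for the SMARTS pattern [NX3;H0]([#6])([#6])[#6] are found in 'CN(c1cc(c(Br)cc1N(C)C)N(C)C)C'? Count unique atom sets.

3

[NX3;H0]([#6])([#6])[#6] is the SMARTS for a tertiary amine: a trivalent nitrogen with no H, bonded to three carbons.
The molecule carries 3 separate instances of a dimethylamino group (-N(CH3)2) meeting every constraint; each maps to a distinct set of atoms, giving 3 matches.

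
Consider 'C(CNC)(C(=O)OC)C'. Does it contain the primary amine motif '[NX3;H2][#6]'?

The pattern [NX3;H2][#6] describes a trivalent nitrogen with two H attached to carbon — a primary amine.
The closest candidate here is an N-methylamino group (-NHCH3), but the nitrogen bears two carbons and only one H (H1), not H2. No other fragment satisfies the full query, so there is no match.

No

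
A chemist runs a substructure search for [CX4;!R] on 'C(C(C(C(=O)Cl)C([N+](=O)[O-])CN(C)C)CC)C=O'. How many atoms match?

9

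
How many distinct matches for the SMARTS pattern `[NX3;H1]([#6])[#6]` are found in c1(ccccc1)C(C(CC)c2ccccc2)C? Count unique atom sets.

0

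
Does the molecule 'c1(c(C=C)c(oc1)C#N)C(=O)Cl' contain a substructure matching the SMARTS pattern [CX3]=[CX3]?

Yes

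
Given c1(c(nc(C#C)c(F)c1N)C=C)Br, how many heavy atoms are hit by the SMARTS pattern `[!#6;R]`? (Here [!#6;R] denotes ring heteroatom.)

1

The query [!#6;R] means: non-carbon atom that is part of a ring.
Check the 13 heavy atoms by environment: 1× n (aromatic, in 6-ring) → match; 5× c (aromatic, in 6-ring) → no; 4× C (acyclic) → no; 1× Br (acyclic) → no; 1× F (acyclic) → no; 1× N (acyclic) → no.
That gives 1 matching atom.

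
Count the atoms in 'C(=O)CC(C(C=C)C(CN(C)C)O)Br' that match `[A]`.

14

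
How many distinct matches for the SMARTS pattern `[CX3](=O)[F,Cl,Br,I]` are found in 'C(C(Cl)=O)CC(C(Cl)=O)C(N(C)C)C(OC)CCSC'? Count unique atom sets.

2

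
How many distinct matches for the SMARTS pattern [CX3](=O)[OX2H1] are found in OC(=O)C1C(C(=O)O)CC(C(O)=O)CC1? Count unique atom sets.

3

[CX3](=O)[OX2H1] is the SMARTS for a carboxylic acid: an sp2 carbon double-bonded to O and single-bonded to an -OH oxygen.
The molecule carries 3 separate instances of a carboxylic acid group (-C(=O)OH) meeting every constraint; each maps to a distinct set of atoms, giving 3 matches.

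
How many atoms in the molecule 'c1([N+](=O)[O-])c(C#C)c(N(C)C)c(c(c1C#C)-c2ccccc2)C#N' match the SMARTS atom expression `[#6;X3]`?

The query [#6;X3] means: any carbon (aromatic or not) with three total connections.
Check the 24 heavy atoms by environment: 12× c (aromatic, X3) → match; 5× C (X2) → no; 1× N (X3) → no; 2× C (X4) → no; 1× N (X1) → no; 1× N (charge +1, X3) → no; 1× O (charge -1, X1) → no; 1× O (X1) → no.
That gives 12 matching atoms.

12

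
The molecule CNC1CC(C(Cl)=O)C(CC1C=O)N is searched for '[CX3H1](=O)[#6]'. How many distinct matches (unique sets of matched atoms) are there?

1

[CX3H1](=O)[#6] is the SMARTS for an aldehyde: an sp2 carbon with one H, double-bonded to O and single-bonded to carbon.
Exactly one fragment in the molecule meets all constraints, giving 1 match.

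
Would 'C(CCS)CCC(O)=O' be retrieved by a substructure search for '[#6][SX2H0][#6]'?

No

The pattern [#6][SX2H0][#6] describes an aliphatic sulfur bridging two carbons with no H on the sulfur — a thioether.
The closest candidate here is a thiol (-SH), but the sulfur has H1, not H0 bridging two carbons. No other fragment satisfies the full query, so there is no match.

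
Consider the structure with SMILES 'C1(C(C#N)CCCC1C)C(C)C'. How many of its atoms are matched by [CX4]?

The query [CX4] means: C with X4: aliphatic carbon with exactly 4 total connections (bonds + H).
Check the 12 heavy atoms by environment: 10× C (X4) → match; 1× C (X2) → no; 1× N (X1) → no.
That gives 10 matching atoms.

10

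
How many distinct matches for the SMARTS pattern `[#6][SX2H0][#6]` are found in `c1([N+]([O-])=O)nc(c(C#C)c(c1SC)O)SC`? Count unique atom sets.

2

[#6][SX2H0][#6] is the SMARTS for a thioether: an aliphatic sulfur bridging two carbons with no H on the sulfur.
The molecule carries 2 separate instances of a methylthio ether (-SCH3) meeting every constraint; each maps to a distinct set of atoms, giving 2 matches.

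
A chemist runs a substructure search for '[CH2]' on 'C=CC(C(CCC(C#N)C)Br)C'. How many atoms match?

3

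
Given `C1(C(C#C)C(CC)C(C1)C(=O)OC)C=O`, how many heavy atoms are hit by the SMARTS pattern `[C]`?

The query [C] means: uppercase C matches aliphatic (non-aromatic) carbon only.
Check the 15 heavy atoms by environment: 12× C → match; 3× O → no.
That gives 12 matching atoms.

12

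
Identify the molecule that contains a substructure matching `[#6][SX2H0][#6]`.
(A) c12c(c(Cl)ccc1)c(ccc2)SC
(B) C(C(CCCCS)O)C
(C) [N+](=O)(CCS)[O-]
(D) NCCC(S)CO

A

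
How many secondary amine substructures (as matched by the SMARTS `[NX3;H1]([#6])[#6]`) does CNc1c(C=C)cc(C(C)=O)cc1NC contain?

[NX3;H1]([#6])[#6] is the SMARTS for a secondary amine: a trivalent nitrogen with one H, bonded to two carbons.
The molecule carries 2 separate instances of an N-methylamino group (-NHCH3) meeting every constraint; each maps to a distinct set of atoms, giving 2 matches.

2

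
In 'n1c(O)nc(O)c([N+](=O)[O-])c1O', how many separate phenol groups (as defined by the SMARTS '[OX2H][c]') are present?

3

[OX2H][c] is the SMARTS for a phenol: a hydroxyl oxygen attached to an aromatic carbon.
The molecule carries 3 separate instances of a hydroxyl group (-OH) meeting every constraint; each maps to a distinct set of atoms, giving 3 matches.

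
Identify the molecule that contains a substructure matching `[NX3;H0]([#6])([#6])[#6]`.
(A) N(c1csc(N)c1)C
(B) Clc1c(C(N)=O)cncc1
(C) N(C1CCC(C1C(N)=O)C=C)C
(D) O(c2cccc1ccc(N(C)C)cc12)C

D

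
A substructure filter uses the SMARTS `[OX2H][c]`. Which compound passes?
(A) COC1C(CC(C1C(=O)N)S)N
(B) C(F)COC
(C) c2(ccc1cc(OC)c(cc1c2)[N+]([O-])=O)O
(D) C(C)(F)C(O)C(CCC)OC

C

[OX2H][c] describes a hydroxyl oxygen attached to an aromatic carbon (a phenol).
(A) has a methoxy ether (-OCH3) but the oxygen has H0, not H1.
(B) has a methoxy ether (-OCH3) but the oxygen has H0, not H1.
(C) contains a hydroxyl group (-OH), which satisfies every atom and bond constraint.
(D) has a hydroxyl group (-OH) but the -OH is on an aliphatic carbon, not an aromatic c.
So the answer is (C).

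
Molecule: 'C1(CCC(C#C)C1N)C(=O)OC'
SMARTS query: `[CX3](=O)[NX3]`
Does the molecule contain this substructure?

No

The pattern [CX3](=O)[NX3] describes a carbonyl carbon bonded to a trivalent nitrogen — an amide.
The closest candidate here is a methyl-ester group (-C(=O)OCH3), but the carbonyl is bonded to O, not to an NX3 nitrogen. No other fragment satisfies the full query, so there is no match.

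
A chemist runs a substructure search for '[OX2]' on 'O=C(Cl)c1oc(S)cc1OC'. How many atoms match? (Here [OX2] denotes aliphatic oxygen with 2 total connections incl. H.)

1

The query [OX2] means: aliphatic oxygen with two total connections — ether, hydroxyl, or ester single-bond O.
Check the 11 heavy atoms by environment: 1× o (aromatic, X2) → no; 4× c (aromatic, X3) → no; 1× S (X2) → no; 1× O (X2) → match; 1× C (X4) → no; 1× C (X3) → no; 1× O (X1) → no; 1× Cl (X1) → no.
That gives 1 matching atom.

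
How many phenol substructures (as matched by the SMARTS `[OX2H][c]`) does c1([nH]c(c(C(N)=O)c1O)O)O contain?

[OX2H][c] is the SMARTS for a phenol: a hydroxyl oxygen attached to an aromatic carbon.
The molecule carries 3 separate instances of a hydroxyl group (-OH) meeting every constraint; each maps to a distinct set of atoms, giving 3 matches.

3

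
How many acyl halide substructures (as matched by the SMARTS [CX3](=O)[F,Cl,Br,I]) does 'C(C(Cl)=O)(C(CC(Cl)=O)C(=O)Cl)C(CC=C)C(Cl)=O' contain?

4

[CX3](=O)[F,Cl,Br,I] is the SMARTS for an acyl halide: a carbonyl carbon bonded to a halogen.
The molecule carries 4 separate instances of an acyl chloride (-C(=O)Cl) meeting every constraint; each maps to a distinct set of atoms, giving 4 matches.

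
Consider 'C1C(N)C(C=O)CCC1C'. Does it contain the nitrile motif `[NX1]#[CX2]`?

No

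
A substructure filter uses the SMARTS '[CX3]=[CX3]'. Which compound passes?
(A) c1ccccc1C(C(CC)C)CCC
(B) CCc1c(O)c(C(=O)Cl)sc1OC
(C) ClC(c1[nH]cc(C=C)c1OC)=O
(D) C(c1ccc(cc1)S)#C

C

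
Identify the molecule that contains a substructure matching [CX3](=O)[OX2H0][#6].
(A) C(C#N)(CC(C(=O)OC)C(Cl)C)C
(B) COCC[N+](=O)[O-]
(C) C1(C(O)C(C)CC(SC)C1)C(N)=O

[CX3](=O)[OX2H0][#6] describes a carbonyl carbon bonded to an oxygen that is itself bonded to carbon (no H on that O) (an ester).
(A) contains a methyl-ester group (-C(=O)OCH3), which satisfies every atom and bond constraint.
(B) has a methoxy ether (-OCH3) but the ether oxygen is not adjacent to a C=O carbon.
(C) has a primary amide (-C(=O)NH2) but the carbonyl is bonded to N, not to an O-C linkage.
So the answer is (A).

A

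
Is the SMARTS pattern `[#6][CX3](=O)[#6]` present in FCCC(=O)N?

No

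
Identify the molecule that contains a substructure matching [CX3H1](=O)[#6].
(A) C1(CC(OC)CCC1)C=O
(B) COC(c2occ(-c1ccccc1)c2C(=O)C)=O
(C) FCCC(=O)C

[CX3H1](=O)[#6] describes an sp2 carbon with one H, double-bonded to O and single-bonded to carbon (an aldehyde).
(A) contains an aldehyde (-CHO), which satisfies every atom and bond constraint.
(B) has a methyl-ester group (-C(=O)OCH3) but the carbonyl carbon has H0, not H1.
(C) has an acetyl/ketone group (-C(=O)CH3) but the carbonyl carbon has H0 (two carbon neighbours), not H1.
So the answer is (A).

A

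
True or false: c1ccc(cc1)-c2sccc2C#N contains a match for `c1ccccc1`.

True

The pattern c1ccccc1 describes six aromatic carbons in a ring — a benzene ring.
The molecule carries a phenyl ring, whose atoms satisfy every constraint of the query, so the pattern matches.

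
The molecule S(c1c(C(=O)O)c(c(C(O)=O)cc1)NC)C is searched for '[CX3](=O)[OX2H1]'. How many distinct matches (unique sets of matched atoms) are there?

2

[CX3](=O)[OX2H1] is the SMARTS for a carboxylic acid: an sp2 carbon double-bonded to O and single-bonded to an -OH oxygen.
The molecule carries 2 separate instances of a carboxylic acid group (-C(=O)OH) meeting every constraint; each maps to a distinct set of atoms, giving 2 matches.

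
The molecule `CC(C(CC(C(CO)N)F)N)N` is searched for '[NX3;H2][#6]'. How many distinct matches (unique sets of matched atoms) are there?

3

[NX3;H2][#6] is the SMARTS for a primary amine: a trivalent nitrogen with two H attached to carbon.
The molecule carries 3 separate instances of a primary amino group (-NH2) meeting every constraint; each maps to a distinct set of atoms, giving 3 matches.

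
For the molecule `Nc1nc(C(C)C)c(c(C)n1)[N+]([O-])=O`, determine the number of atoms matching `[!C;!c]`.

The query [!C;!c] means: neither aliphatic nor aromatic carbon — same as [!#6].
Check the 14 heavy atoms by environment: 2× n (aromatic) → match; 4× c (aromatic) → no; 4× C → no; 1× N → match; 1× N (charge +1) → match; 1× O (charge -1) → match; 1× O → match.
Summing the matching environments: 2 + 1 + 1 + 1 + 1 = 6 matching atoms.

6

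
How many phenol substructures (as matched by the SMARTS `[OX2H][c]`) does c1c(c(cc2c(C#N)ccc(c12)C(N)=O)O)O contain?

[OX2H][c] is the SMARTS for a phenol: a hydroxyl oxygen attached to an aromatic carbon.
The molecule carries 2 separate instances of a hydroxyl group (-OH) meeting every constraint; each maps to a distinct set of atoms, giving 2 matches.

2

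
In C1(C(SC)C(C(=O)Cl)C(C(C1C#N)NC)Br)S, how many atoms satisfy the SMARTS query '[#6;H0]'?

2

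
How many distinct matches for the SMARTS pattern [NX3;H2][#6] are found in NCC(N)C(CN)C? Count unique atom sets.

[NX3;H2][#6] is the SMARTS for a primary amine: a trivalent nitrogen with two H attached to carbon.
The molecule carries 3 separate instances of a primary amino group (-NH2) meeting every constraint; each maps to a distinct set of atoms, giving 3 matches.

3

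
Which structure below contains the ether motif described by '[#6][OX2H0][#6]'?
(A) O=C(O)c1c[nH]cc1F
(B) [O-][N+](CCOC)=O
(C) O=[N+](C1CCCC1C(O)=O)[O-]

[#6][OX2H0][#6] describes an aliphatic oxygen bridging two carbons with no H on the oxygen (an ether).
(A) has a carboxylic acid group (-C(=O)OH) but the -OH oxygen has H1; the =O is OX1, not OX2.
(B) contains a methoxy ether (-OCH3), which satisfies every atom and bond constraint.
(C) has a carboxylic acid group (-C(=O)OH) but the -OH oxygen has H1; the =O is OX1, not OX2.
So the answer is (B).

B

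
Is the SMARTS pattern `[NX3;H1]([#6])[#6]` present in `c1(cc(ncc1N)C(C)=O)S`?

No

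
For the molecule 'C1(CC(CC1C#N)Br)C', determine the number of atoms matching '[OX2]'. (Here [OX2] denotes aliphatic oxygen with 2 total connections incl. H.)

The query [OX2] means: aliphatic oxygen with two total connections — ether, hydroxyl, or ester single-bond O.
Check the 9 heavy atoms by environment: 6× C (X4) → no; 1× Br (X1) → no; 1× C (X2) → no; 1× N (X1) → no.
No environment satisfies the query, so 0 matching atoms.

0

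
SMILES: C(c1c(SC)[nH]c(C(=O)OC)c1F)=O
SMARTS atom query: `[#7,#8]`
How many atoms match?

4

The query [#7,#8] means: nitrogen or oxygen (comma = OR).
Check the 14 heavy atoms by environment: 1× n (aromatic) → match; 4× c (aromatic) → no; 1× S → no; 4× C → no; 1× F → no; 3× O → match.
Summing the matching environments: 1 + 3 = 4 matching atoms.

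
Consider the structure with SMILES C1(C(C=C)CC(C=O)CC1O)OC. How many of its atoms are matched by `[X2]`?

2

Check the 13 heavy atoms by environment: 7× C (X4) → no; 2× O (X2) → match; 3× C (X3) → no; 1× O (X1) → no.
That gives 2 matching atoms.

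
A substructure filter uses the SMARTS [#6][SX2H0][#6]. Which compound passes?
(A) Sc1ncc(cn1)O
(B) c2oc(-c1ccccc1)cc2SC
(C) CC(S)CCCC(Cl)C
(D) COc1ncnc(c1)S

B

[#6][SX2H0][#6] describes an aliphatic sulfur bridging two carbons with no H on the sulfur (a thioether).
(A) has a thiol (-SH) but the sulfur has H1, not H0 bridging two carbons.
(B) contains a methylthio ether (-SCH3), which satisfies every atom and bond constraint.
(C) has a thiol (-SH) but the sulfur has H1, not H0 bridging two carbons.
(D) has a methoxy ether (-OCH3) but the bridging atom is O, not S.
So the answer is (B).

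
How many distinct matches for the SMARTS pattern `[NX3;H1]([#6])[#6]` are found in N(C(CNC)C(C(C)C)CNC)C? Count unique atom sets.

[NX3;H1]([#6])[#6] is the SMARTS for a secondary amine: a trivalent nitrogen with one H, bonded to two carbons.
The molecule carries 3 separate instances of an N-methylamino group (-NHCH3) meeting every constraint; each maps to a distinct set of atoms, giving 3 matches.

3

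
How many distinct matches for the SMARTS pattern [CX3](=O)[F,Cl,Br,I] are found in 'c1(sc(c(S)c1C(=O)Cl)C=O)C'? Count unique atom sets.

[CX3](=O)[F,Cl,Br,I] is the SMARTS for an acyl halide: a carbonyl carbon bonded to a halogen.
Exactly one fragment in the molecule meets all constraints, giving 1 match.

1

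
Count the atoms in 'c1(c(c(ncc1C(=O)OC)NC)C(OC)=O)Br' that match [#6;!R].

5

The query [#6;!R] means: carbon not in any ring.
Check the 17 heavy atoms by environment: 1× n (aromatic, in 6-ring) → no; 5× c (aromatic, in 6-ring) → no; 1× N (acyclic) → no; 5× C (acyclic) → match; 4× O (acyclic) → no; 1× Br (acyclic) → no.
That gives 5 matching atoms.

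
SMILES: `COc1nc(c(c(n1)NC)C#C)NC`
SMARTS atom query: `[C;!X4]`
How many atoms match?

2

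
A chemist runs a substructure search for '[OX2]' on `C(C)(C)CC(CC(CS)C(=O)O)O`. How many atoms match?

The query [OX2] means: aliphatic oxygen with two total connections — ether, hydroxyl, or ester single-bond O.
Check the 13 heavy atoms by environment: 8× C (X4) → no; 1× C (X3) → no; 1× O (X1) → no; 2× O (X2) → match; 1× S (X2) → no.
That gives 2 matching atoms.

2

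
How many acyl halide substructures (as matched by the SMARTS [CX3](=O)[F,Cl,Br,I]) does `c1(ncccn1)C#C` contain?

0

[CX3](=O)[F,Cl,Br,I] is the SMARTS for an acyl halide: a carbonyl carbon bonded to a halogen.
No fragment in the molecule satisfies every constraint, giving 0 matches.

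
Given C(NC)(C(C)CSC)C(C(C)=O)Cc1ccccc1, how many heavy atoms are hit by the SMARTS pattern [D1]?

5

The query [D1] means: atom with exactly one heavy-atom neighbour (degree 1).
Check the 19 heavy atoms by environment: 2× C (D2) → no; 4× C (D3) → no; 1× S (D2) → no; 4× C (D1) → match; 1× N (D2) → no; 1× c (aromatic, D3) → no; 5× c (aromatic, D2) → no; 1× O (D1) → match.
Summing the matching environments: 4 + 1 = 5 matching atoms.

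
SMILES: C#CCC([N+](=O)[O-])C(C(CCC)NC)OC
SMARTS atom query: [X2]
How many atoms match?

The query [X2] means: any atom with exactly two total connections (bonds + H).
Check the 16 heavy atoms by environment: 9× C (X4) → no; 2× C (X2) → match; 1× N (X3) → no; 1× O (X2) → match; 1× N (charge +1, X3) → no; 1× O (charge -1, X1) → no; 1× O (X1) → no.
Summing the matching environments: 2 + 1 = 3 matching atoms.

3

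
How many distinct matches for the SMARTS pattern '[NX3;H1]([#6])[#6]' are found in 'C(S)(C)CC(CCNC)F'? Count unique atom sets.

[NX3;H1]([#6])[#6] is the SMARTS for a secondary amine: a trivalent nitrogen with one H, bonded to two carbons.
Exactly one fragment in the molecule meets all constraints, giving 1 match.

1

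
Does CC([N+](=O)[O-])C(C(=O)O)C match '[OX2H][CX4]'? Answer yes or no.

The pattern [OX2H][CX4] describes a hydroxyl oxygen bound to an sp3 (X4) carbon — an aliphatic alcohol.
The closest candidate here is a carboxylic acid group (-C(=O)OH), but the -OH is on a CX3 carbonyl carbon, not a CX4 carbon. No other fragment satisfies the full query, so there is no match.

No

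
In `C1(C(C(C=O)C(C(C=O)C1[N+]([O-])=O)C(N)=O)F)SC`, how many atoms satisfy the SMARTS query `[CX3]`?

3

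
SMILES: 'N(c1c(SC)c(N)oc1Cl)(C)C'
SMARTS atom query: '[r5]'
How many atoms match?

The query [r5] means: r5 matches atoms in a five-membered ring.
Check the 12 heavy atoms by environment: 1× o (aromatic, in 5-ring) → match; 4× c (aromatic, in 5-ring) → match; 2× N (acyclic) → no; 3× C (acyclic) → no; 1× Cl (acyclic) → no; 1× S (acyclic) → no.
Summing the matching environments: 1 + 4 = 5 matching atoms.

5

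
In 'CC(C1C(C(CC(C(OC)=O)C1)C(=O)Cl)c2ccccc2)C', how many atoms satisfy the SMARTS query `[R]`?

12

Check the 22 heavy atoms by environment: 6× C (in 6-ring) → match; 6× C (acyclic) → no; 3× O (acyclic) → no; 1× Cl (acyclic) → no; 6× c (aromatic, in 6-ring) → match.
Summing the matching environments: 6 + 6 = 12 matching atoms.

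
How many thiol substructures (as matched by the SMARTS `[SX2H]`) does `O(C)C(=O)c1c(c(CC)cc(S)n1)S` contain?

2

[SX2H] is the SMARTS for a thiol: an aliphatic sulfur with two connections, one being H.
The molecule carries 2 separate instances of a thiol (-SH) meeting every constraint; each maps to a distinct set of atoms, giving 2 matches.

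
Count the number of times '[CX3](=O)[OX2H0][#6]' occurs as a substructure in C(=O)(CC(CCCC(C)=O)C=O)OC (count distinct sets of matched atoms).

1

[CX3](=O)[OX2H0][#6] is the SMARTS for an ester: a carbonyl carbon bonded to an oxygen that is itself bonded to carbon (no H on that O).
Exactly one fragment in the molecule meets all constraints, giving 1 match.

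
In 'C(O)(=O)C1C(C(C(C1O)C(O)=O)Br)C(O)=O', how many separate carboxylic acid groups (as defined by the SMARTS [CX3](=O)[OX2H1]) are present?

3

[CX3](=O)[OX2H1] is the SMARTS for a carboxylic acid: an sp2 carbon double-bonded to O and single-bonded to an -OH oxygen.
The molecule carries 3 separate instances of a carboxylic acid group (-C(=O)OH) meeting every constraint; each maps to a distinct set of atoms, giving 3 matches.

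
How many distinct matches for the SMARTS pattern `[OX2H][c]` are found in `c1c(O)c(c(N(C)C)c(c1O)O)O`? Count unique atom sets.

[OX2H][c] is the SMARTS for a phenol: a hydroxyl oxygen attached to an aromatic carbon.
The molecule carries 4 separate instances of a hydroxyl group (-OH) meeting every constraint; each maps to a distinct set of atoms, giving 4 matches.

4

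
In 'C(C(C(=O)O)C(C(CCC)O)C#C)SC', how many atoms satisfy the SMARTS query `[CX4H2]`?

3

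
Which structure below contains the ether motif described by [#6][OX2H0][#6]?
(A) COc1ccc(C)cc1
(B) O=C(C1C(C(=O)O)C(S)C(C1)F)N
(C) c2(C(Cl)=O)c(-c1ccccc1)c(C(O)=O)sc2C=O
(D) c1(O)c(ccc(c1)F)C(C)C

[#6][OX2H0][#6] describes an aliphatic oxygen bridging two carbons with no H on the oxygen (an ether).
(A) contains a methoxy ether (-OCH3), which satisfies every atom and bond constraint.
(B) has a carboxylic acid group (-C(=O)OH) but the -OH oxygen has H1; the =O is OX1, not OX2.
(C) has a carboxylic acid group (-C(=O)OH) but the -OH oxygen has H1; the =O is OX1, not OX2.
(D) has a hydroxyl group (-OH) but the oxygen has H1, not H0 bridging two carbons.
So the answer is (A).

A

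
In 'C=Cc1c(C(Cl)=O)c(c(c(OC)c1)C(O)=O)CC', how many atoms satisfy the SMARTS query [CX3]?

4

The query [CX3] means: C with X3: aliphatic carbon with exactly 3 total connections.
Check the 18 heavy atoms by environment: 6× c (aromatic, X3) → no; 4× C (X3) → match; 2× O (X1) → no; 1× Cl (X1) → no; 3× C (X4) → no; 2× O (X2) → no.
That gives 4 matching atoms.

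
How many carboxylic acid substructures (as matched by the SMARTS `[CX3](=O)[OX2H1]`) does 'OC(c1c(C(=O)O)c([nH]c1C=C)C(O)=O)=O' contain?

3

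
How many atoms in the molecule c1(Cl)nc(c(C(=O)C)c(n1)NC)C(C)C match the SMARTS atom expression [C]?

6

The query [C] means: uppercase C matches aliphatic (non-aromatic) carbon only.
Check the 15 heavy atoms by environment: 2× n (aromatic) → no; 4× c (aromatic) → no; 1× N → no; 6× C → match; 1× O → no; 1× Cl → no.
That gives 6 matching atoms.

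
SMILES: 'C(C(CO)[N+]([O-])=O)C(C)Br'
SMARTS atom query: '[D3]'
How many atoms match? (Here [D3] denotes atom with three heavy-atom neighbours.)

3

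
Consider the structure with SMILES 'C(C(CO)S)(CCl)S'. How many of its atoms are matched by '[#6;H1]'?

Check the 8 heavy atoms by environment: 2× C (H2) → no; 2× C (H1) → match; 2× S (H1) → no; 1× O (H1) → no; 1× Cl (H0) → no.
That gives 2 matching atoms.

2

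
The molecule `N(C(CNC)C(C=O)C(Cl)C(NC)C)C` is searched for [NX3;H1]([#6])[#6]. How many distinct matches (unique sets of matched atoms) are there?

[NX3;H1]([#6])[#6] is the SMARTS for a secondary amine: a trivalent nitrogen with one H, bonded to two carbons.
The molecule carries 3 separate instances of an N-methylamino group (-NHCH3) meeting every constraint; each maps to a distinct set of atoms, giving 3 matches.

3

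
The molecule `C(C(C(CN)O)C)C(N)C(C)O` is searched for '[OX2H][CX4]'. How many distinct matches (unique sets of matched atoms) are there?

2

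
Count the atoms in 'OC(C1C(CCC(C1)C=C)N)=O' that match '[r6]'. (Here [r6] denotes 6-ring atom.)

Check the 12 heavy atoms by environment: 6× C (in 6-ring) → match; 3× C (acyclic) → no; 1× N (acyclic) → no; 2× O (acyclic) → no.
That gives 6 matching atoms.

6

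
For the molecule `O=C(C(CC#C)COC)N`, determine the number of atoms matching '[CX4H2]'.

Check the 10 heavy atoms by environment: 2× C (H2, X4) → match; 1× C (H1, X4) → no; 1× C (H0, X3) → no; 1× O (H0, X1) → no; 1× N (H2, X3) → no; 1× O (H0, X2) → no; 1× C (H3, X4) → no; 1× C (H0, X2) → no; 1× C (H1, X2) → no.
That gives 2 matching atoms.

2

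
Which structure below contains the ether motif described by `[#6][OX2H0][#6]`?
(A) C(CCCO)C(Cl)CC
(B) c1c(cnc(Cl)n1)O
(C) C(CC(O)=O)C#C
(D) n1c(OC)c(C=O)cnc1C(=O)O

[#6][OX2H0][#6] describes an aliphatic oxygen bridging two carbons with no H on the oxygen (an ether).
(A) has a hydroxyl group (-OH) but the oxygen has H1, not H0 bridging two carbons.
(B) has a hydroxyl group (-OH) but the oxygen has H1, not H0 bridging two carbons.
(C) has a carboxylic acid group (-C(=O)OH) but the -OH oxygen has H1; the =O is OX1, not OX2.
(D) contains a methoxy ether (-OCH3), which satisfies every atom and bond constraint.
So the answer is (D).

D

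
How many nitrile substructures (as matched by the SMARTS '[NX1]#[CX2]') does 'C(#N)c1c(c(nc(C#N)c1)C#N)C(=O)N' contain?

3

[NX1]#[CX2] is the SMARTS for a nitrile: a nitrogen triple-bonded to a two-connected carbon.
The molecule carries 3 separate instances of a nitrile (-C#N) meeting every constraint; each maps to a distinct set of atoms, giving 3 matches.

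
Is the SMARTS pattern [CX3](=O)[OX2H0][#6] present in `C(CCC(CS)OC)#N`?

No

The pattern [CX3](=O)[OX2H0][#6] describes a carbonyl carbon bonded to an oxygen that is itself bonded to carbon (no H on that O) — an ester.
The closest candidate here is a methoxy ether (-OCH3), but the ether oxygen is not adjacent to a C=O carbon. No other fragment satisfies the full query, so there is no match.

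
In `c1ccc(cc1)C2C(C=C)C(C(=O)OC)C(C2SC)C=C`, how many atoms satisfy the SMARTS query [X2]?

2

The query [X2] means: any atom with exactly two total connections (bonds + H).
Check the 21 heavy atoms by environment: 7× C (X4) → no; 1× S (X2) → match; 5× C (X3) → no; 1× O (X1) → no; 1× O (X2) → match; 6× c (aromatic, X3) → no.
Summing the matching environments: 1 + 1 = 2 matching atoms.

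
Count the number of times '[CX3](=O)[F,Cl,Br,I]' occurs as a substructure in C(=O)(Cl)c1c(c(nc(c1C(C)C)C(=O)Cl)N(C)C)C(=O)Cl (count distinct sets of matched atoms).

[CX3](=O)[F,Cl,Br,I] is the SMARTS for an acyl halide: a carbonyl carbon bonded to a halogen.
The molecule carries 3 separate instances of an acyl chloride (-C(=O)Cl) meeting every constraint; each maps to a distinct set of atoms, giving 3 matches.

3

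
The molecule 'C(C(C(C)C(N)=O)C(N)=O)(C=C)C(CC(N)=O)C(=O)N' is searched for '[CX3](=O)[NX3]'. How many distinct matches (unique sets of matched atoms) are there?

4

[CX3](=O)[NX3] is the SMARTS for an amide: a carbonyl carbon bonded to a trivalent nitrogen.
The molecule carries 4 separate instances of a primary amide (-C(=O)NH2) meeting every constraint; each maps to a distinct set of atoms, giving 4 matches.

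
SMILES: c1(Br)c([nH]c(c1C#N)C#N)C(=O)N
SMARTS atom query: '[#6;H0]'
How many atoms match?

7

The query [#6;H0] means: any carbon with no attached hydrogen.
Check the 13 heavy atoms by environment: 1× n (aromatic, H1) → no; 4× c (aromatic, H0) → match; 1× Br (H0) → no; 3× C (H0) → match; 2× N (H0) → no; 1× O (H0) → no; 1× N (H2) → no.
Summing the matching environments: 4 + 3 = 7 matching atoms.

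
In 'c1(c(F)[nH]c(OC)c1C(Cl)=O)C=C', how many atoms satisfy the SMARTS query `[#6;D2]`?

1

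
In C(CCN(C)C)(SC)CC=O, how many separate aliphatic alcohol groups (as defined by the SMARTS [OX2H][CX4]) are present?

[OX2H][CX4] is the SMARTS for an aliphatic alcohol: a hydroxyl oxygen bound to an sp3 (X4) carbon.
No fragment in the molecule satisfies every constraint, giving 0 matches.

0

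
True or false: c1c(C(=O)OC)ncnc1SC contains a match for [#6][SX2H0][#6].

The pattern [#6][SX2H0][#6] describes an aliphatic sulfur bridging two carbons with no H on the sulfur — a thioether.
The molecule carries a methylthio ether (-SCH3), whose atoms satisfy every constraint of the query, so the pattern matches.

True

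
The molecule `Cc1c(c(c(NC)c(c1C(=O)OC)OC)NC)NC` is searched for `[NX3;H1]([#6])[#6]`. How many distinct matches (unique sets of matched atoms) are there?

[NX3;H1]([#6])[#6] is the SMARTS for a secondary amine: a trivalent nitrogen with one H, bonded to two carbons.
The molecule carries 3 separate instances of an N-methylamino group (-NHCH3) meeting every constraint; each maps to a distinct set of atoms, giving 3 matches.

3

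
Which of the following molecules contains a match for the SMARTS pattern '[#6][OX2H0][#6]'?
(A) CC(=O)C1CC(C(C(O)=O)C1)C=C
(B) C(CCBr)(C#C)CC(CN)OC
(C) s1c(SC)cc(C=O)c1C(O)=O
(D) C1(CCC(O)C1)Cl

B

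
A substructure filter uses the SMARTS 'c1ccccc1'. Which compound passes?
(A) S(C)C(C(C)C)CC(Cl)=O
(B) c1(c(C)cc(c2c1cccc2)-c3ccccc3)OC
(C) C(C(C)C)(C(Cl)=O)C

B

c1ccccc1 describes six aromatic carbons in a ring (a benzene ring).
(A) has a methyl group (-CH3) but no six-membered all-carbon aromatic ring is present.
(B) contains a phenyl ring, which satisfies every atom and bond constraint.
(C) has a methyl group (-CH3) but no six-membered all-carbon aromatic ring is present.
So the answer is (B).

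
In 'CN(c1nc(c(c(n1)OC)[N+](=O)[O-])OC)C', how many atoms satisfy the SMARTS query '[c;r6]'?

4

The query [c;r6] means: aromatic carbon that belongs to a six-membered ring.
Check the 16 heavy atoms by environment: 2× n (aromatic, in 6-ring) → no; 4× c (aromatic, in 6-ring) → match; 1× N (acyclic) → no; 4× C (acyclic) → no; 3× O (acyclic) → no; 1× N (charge +1, acyclic) → no; 1× O (charge -1, acyclic) → no.
That gives 4 matching atoms.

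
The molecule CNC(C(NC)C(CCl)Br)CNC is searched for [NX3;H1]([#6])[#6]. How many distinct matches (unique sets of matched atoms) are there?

3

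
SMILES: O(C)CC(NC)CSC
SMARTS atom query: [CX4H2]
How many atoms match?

The query [CX4H2] means: sp3 carbon (X4) with exactly two hydrogens.
Check the 9 heavy atoms by environment: 2× C (H2, X4) → match; 1× C (H1, X4) → no; 1× N (H1, X3) → no; 3× C (H3, X4) → no; 1× S (H0, X2) → no; 1× O (H0, X2) → no.
That gives 2 matching atoms.

2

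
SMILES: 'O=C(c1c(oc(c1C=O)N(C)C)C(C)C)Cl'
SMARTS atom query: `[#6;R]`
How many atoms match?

4

The query [#6;R] means: carbon that is part of a ring.
Check the 16 heavy atoms by environment: 1× o (aromatic, in 5-ring) → no; 4× c (aromatic, in 5-ring) → match; 1× N (acyclic) → no; 7× C (acyclic) → no; 2× O (acyclic) → no; 1× Cl (acyclic) → no.
That gives 4 matching atoms.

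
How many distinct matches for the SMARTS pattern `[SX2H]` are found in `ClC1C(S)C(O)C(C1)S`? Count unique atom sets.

2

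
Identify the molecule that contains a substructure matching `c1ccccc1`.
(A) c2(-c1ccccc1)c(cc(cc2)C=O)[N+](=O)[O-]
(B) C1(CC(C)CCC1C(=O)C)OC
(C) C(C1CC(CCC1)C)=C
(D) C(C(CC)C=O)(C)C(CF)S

A

c1ccccc1 describes six aromatic carbons in a ring (a benzene ring).
(A) contains a phenyl ring, which satisfies every atom and bond constraint.
(B) has a methyl group (-CH3) but no six-membered all-carbon aromatic ring is present.
(C) has a methyl group (-CH3) but no six-membered all-carbon aromatic ring is present.
(D) has a methyl group (-CH3) but no six-membered all-carbon aromatic ring is present.
So the answer is (A).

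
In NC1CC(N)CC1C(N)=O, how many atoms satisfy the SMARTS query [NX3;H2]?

3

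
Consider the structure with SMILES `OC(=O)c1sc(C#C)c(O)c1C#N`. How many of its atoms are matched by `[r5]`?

The query [r5] means: r5 matches atoms in a five-membered ring.
Check the 13 heavy atoms by environment: 1× s (aromatic, in 5-ring) → match; 4× c (aromatic, in 5-ring) → match; 4× C (acyclic) → no; 3× O (acyclic) → no; 1× N (acyclic) → no.
Summing the matching environments: 1 + 4 = 5 matching atoms.

5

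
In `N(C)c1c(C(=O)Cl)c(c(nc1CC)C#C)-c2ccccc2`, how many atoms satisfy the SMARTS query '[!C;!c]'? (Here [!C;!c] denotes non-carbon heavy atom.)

4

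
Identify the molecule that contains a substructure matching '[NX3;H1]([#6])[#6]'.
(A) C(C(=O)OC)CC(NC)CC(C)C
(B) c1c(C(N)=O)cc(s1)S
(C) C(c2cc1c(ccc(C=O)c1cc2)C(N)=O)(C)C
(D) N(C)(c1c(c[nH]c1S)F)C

A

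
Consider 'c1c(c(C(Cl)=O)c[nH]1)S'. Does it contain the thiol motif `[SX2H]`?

Yes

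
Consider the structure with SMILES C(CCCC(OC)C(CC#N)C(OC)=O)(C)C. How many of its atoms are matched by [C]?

13

The query [C] means: uppercase C matches aliphatic (non-aromatic) carbon only.
Check the 17 heavy atoms by environment: 13× C → match; 1× N → no; 3× O → no.
That gives 13 matching atoms.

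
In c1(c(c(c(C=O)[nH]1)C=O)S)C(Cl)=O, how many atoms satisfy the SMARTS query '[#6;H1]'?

2

The query [#6;H1] means: any carbon bearing exactly one hydrogen.
Check the 13 heavy atoms by environment: 1× n (aromatic, H1) → no; 4× c (aromatic, H0) → no; 1× S (H1) → no; 1× C (H0) → no; 3× O (H0) → no; 1× Cl (H0) → no; 2× C (H1) → match.
That gives 2 matching atoms.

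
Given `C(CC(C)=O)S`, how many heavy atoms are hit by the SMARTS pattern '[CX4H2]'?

The query [CX4H2] means: sp3 carbon (X4) with exactly two hydrogens.
Check the 6 heavy atoms by environment: 2× C (H2, X4) → match; 1× C (H0, X3) → no; 1× O (H0, X1) → no; 1× C (H3, X4) → no; 1× S (H1, X2) → no.
That gives 2 matching atoms.

2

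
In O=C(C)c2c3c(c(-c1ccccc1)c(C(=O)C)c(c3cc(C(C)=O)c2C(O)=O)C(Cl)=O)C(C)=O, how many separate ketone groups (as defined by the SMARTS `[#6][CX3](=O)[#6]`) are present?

[#6][CX3](=O)[#6] is the SMARTS for a ketone: a carbonyl carbon (no H) flanked by two carbons.
The molecule carries 4 separate instances of an acetyl/ketone group (-C(=O)CH3) meeting every constraint; each maps to a distinct set of atoms, giving 4 matches.

4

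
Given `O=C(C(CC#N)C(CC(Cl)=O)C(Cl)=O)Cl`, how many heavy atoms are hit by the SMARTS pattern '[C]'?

8

The query [C] means: uppercase C matches aliphatic (non-aromatic) carbon only.
Check the 15 heavy atoms by environment: 8× C → match; 3× O → no; 3× Cl → no; 1× N → no.
That gives 8 matching atoms.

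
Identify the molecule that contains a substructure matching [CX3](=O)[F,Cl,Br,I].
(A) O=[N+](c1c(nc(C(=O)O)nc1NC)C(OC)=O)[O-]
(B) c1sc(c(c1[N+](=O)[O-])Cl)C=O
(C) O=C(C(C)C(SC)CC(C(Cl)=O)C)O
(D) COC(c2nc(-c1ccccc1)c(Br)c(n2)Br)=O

[CX3](=O)[F,Cl,Br,I] describes a carbonyl carbon bonded to a halogen (an acyl halide).
(A) has a methyl-ester group (-C(=O)OCH3) but the carbonyl is bonded to -O-C, not to a halogen.
(B) has a chloro substituent but the Cl is not on a carbonyl carbon.
(C) contains an acyl chloride (-C(=O)Cl), which satisfies every atom and bond constraint.
(D) has a methyl-ester group (-C(=O)OCH3) but the carbonyl is bonded to -O-C, not to a halogen.
So the answer is (C).

C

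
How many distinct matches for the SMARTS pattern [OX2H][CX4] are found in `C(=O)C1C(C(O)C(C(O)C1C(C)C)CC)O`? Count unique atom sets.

3

[OX2H][CX4] is the SMARTS for an aliphatic alcohol: a hydroxyl oxygen bound to an sp3 (X4) carbon.
The molecule carries 3 separate instances of a hydroxyl group (-OH) meeting every constraint; each maps to a distinct set of atoms, giving 3 matches.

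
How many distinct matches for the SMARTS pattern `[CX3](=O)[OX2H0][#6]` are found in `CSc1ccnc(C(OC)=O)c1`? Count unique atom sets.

1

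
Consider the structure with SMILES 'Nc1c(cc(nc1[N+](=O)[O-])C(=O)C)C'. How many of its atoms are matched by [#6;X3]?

6

The query [#6;X3] means: any carbon (aromatic or not) with three total connections.
Check the 14 heavy atoms by environment: 1× n (aromatic, X2) → no; 5× c (aromatic, X3) → match; 1× C (X3) → match; 2× O (X1) → no; 2× C (X4) → no; 1× N (X3) → no; 1× N (charge +1, X3) → no; 1× O (charge -1, X1) → no.
Summing the matching environments: 5 + 1 = 6 matching atoms.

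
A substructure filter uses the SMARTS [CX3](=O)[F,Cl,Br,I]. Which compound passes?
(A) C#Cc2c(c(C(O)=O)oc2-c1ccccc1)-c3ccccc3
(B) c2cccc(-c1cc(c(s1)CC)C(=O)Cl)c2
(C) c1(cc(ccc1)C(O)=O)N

[CX3](=O)[F,Cl,Br,I] describes a carbonyl carbon bonded to a halogen (an acyl halide).
(A) has a carboxylic acid group (-C(=O)OH) but the carbonyl is bonded to -OH, not to a halogen.
(B) contains an acyl chloride (-C(=O)Cl), which satisfies every atom and bond constraint.
(C) has a carboxylic acid group (-C(=O)OH) but the carbonyl is bonded to -OH, not to a halogen.
So the answer is (B).

B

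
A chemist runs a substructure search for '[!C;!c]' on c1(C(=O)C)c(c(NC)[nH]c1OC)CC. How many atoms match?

The query [!C;!c] means: neither aliphatic nor aromatic carbon — same as [!#6].
Check the 14 heavy atoms by environment: 1× n (aromatic) → match; 4× c (aromatic) → no; 2× O → match; 6× C → no; 1× N → match.
Summing the matching environments: 1 + 2 + 1 = 4 matching atoms.

4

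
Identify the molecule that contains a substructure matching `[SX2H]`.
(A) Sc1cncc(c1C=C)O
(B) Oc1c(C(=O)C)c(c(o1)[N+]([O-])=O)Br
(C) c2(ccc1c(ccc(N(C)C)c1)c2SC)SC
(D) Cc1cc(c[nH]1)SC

A

[SX2H] describes an aliphatic sulfur with two connections, one being H (a thiol).
(A) contains a thiol (-SH), which satisfies every atom and bond constraint.
(B) has a hydroxyl group (-OH) but it is an -OH, not an -SH.
(C) has a methylthio ether (-SCH3) but the sulfur has H0 (bonded to two carbons), not H1.
(D) has a methylthio ether (-SCH3) but the sulfur has H0 (bonded to two carbons), not H1.
So the answer is (A).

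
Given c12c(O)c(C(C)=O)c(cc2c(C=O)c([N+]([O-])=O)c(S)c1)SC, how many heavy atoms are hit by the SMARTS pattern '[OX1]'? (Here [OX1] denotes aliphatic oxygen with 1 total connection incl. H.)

4

Check the 22 heavy atoms by environment: 10× c (aromatic, X3) → no; 1× N (charge +1, X3) → no; 1× O (charge -1, X1) → match; 3× O (X1) → match; 2× C (X3) → no; 2× C (X4) → no; 2× S (X2) → no; 1× O (X2) → no.
Summing the matching environments: 1 + 3 = 4 matching atoms.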